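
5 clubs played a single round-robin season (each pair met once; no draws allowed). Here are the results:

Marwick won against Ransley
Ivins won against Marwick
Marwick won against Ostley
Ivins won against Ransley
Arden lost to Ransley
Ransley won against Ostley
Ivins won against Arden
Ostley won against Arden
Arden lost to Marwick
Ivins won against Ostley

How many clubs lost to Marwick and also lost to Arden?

0

Marwick beat: Ostley, Arden, Ransley.
Arden beat: no one.
No one was beaten by both.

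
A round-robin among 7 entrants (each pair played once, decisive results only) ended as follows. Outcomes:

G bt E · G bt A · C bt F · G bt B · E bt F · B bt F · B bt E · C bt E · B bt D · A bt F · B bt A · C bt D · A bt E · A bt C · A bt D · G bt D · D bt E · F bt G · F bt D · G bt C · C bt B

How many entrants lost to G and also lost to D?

G beat: A, B, C, D, E.
D beat: E.
Both beat: E — 1.

1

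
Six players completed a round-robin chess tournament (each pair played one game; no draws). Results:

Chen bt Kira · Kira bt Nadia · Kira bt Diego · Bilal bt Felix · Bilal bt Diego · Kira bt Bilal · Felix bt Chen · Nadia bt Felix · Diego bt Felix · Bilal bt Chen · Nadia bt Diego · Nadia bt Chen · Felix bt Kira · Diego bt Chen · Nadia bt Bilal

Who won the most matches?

Win totals: Bilal 3, Kira 3, Felix 2, Nadia 4, Chen 1, Diego 2.
Nadia leads with 4 wins (next highest: 3).

Nadia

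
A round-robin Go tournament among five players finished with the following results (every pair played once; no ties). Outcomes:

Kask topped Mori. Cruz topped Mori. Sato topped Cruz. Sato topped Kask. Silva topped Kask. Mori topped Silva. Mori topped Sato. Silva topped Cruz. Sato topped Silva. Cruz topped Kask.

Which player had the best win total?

Sato

Win totals: Kask 1, Silva 2, Sato 3, Mori 2, Cruz 2.
Sato leads with 3 wins (next highest: 2).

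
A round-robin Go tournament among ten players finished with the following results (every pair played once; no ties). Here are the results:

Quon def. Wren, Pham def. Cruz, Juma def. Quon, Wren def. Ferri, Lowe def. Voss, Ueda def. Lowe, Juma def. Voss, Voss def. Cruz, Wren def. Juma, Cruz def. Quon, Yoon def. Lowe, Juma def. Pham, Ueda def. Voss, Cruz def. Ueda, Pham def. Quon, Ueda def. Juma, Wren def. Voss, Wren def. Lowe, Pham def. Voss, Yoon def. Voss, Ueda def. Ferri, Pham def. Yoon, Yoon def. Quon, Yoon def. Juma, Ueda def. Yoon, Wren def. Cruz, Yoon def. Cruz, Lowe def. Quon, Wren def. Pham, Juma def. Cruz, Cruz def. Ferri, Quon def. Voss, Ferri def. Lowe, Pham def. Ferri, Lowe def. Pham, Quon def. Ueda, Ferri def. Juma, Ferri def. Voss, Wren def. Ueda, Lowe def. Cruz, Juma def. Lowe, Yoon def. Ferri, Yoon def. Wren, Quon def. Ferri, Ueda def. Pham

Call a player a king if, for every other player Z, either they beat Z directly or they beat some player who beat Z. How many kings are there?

Lowe cannot reach Juma in two steps.
Voss cannot reach Lowe, Yoon, Wren, Pham, Juma in two steps.
Quon reaches everyone (king).
Yoon reaches everyone (king).
Wren reaches everyone (king).
Ueda reaches everyone (king).
Pham reaches everyone (king).
Juma reaches everyone (king).
Cruz reaches everyone (king).
Ferri cannot reach Yoon, Wren, Ueda in two steps.
Kings: Quon, Yoon, Wren, Ueda, Pham, Juma, Cruz — 7.

7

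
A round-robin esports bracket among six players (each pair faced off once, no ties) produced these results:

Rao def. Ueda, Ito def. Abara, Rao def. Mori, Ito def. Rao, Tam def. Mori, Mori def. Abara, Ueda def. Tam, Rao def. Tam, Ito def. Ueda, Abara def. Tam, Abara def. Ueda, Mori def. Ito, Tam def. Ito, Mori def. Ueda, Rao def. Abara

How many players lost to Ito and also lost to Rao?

Ito beat: Rao, Abara, Ueda.
Rao beat: Mori, Abara, Ueda, Tam.
Both beat: Abara, Ueda — 2.

2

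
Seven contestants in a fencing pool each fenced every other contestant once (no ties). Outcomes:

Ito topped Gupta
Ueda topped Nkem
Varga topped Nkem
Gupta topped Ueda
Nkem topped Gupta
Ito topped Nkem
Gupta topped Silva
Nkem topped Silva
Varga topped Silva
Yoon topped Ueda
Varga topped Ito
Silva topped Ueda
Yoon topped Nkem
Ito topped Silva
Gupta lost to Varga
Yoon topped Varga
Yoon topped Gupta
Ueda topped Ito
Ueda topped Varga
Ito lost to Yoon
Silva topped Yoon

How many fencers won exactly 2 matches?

3

Win totals: Silva 2, Gupta 2, Ueda 3, Nkem 2, Varga 4, Yoon 5, Ito 3.
Exactly 2: Silva, Gupta, Nkem — 3 fencers.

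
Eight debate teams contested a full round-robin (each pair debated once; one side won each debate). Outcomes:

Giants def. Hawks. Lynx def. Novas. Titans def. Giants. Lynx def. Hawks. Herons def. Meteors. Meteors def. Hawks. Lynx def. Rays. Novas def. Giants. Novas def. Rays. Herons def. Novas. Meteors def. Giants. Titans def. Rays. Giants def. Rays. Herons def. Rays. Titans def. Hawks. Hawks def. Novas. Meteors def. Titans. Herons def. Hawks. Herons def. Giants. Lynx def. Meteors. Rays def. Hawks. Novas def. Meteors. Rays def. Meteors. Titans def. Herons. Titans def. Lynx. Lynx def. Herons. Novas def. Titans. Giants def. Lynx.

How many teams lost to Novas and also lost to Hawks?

0

Novas beat: Rays, Giants, Meteors, Titans.
Hawks beat: Novas.
No one was beaten by both.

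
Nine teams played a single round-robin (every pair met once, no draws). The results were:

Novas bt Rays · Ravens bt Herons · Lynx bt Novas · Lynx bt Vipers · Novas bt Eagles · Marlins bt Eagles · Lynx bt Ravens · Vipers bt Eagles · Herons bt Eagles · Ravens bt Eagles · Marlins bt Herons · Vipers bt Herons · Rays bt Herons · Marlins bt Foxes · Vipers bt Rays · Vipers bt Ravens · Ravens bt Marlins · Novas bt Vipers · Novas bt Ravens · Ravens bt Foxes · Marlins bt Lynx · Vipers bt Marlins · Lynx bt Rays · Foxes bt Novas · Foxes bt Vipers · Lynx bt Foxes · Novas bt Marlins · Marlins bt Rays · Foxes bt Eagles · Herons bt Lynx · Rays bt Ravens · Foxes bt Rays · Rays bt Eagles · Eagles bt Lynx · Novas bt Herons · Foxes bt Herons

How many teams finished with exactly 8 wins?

Win totals: Eagles 1, Rays 3, Marlins 5, Foxes 5, Vipers 5, Lynx 5, Ravens 4, Novas 6, Herons 2.
No team has exactly 8 wins.

0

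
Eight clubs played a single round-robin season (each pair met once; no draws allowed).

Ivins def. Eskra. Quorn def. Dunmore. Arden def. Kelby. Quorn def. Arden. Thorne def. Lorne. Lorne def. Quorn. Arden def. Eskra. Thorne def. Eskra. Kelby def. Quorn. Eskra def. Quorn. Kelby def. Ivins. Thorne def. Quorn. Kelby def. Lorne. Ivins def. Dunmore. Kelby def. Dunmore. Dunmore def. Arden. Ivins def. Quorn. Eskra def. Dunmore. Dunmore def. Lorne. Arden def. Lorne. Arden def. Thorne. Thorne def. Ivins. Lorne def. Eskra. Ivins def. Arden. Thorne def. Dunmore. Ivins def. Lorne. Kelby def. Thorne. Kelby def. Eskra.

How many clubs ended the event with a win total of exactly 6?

1

Win totals: Arden 4, Kelby 6, Lorne 2, Thorne 5, Quorn 2, Ivins 5, Eskra 2, Dunmore 2.
Exactly 6: Kelby — 1 club.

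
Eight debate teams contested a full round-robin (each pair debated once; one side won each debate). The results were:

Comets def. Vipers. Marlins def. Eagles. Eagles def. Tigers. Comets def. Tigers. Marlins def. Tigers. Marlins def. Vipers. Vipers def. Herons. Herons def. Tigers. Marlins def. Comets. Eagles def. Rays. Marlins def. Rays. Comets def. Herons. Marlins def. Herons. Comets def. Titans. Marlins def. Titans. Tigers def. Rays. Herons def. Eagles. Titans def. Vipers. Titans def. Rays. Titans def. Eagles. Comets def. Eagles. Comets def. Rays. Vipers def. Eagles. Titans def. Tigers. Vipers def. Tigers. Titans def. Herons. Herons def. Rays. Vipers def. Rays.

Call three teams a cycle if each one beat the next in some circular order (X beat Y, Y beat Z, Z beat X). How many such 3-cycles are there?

Win totals: Marlins 7, Eagles 2, Rays 0, Tigers 1, Vipers 4, Titans 5, Herons 3, Comets 6.
A team with w wins dominates both others in C(w,2) triples; summing gives 21 + 1 + 0 + 0 + 6 + 10 + 3 + 15 = 56 transitive triples.
Total triples C(8,3) = 56, so cyclic triples = 56 − 56 = 0.

0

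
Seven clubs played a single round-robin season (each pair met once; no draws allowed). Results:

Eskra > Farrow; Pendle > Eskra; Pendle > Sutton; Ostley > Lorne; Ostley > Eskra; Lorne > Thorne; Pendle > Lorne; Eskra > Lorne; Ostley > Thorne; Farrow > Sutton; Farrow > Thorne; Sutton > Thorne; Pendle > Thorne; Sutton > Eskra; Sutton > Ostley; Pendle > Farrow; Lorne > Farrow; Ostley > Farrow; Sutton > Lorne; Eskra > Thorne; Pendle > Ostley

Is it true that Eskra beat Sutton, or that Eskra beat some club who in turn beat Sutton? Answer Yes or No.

Yes

Eskra did not beat Sutton directly.
Eskra beat Lorne, Thorne, Farrow. Of those, Farrow beat Sutton.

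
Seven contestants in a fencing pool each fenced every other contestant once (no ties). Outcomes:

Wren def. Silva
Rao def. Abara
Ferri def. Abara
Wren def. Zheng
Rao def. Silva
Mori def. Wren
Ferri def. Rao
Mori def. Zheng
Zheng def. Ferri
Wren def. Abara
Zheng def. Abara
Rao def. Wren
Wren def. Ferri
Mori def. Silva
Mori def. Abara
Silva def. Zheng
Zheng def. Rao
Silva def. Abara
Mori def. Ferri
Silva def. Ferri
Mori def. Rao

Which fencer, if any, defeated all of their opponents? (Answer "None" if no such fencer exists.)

Mori has 6 wins out of 6 opponents — a perfect record.

Mori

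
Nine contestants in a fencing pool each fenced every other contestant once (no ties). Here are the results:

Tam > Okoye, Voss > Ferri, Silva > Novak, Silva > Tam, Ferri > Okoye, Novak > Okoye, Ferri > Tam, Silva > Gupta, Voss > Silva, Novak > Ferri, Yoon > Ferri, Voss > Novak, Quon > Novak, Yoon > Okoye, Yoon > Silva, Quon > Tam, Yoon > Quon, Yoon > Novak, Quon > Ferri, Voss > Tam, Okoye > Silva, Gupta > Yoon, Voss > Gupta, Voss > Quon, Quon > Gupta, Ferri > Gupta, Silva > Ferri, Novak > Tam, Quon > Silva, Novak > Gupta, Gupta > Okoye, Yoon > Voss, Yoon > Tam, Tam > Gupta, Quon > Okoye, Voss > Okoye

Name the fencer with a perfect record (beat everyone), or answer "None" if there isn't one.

Highest win total is Yoon with 7 (out of 8 possible).
Yoon lost to Gupta, so no fencer went undefeated.

None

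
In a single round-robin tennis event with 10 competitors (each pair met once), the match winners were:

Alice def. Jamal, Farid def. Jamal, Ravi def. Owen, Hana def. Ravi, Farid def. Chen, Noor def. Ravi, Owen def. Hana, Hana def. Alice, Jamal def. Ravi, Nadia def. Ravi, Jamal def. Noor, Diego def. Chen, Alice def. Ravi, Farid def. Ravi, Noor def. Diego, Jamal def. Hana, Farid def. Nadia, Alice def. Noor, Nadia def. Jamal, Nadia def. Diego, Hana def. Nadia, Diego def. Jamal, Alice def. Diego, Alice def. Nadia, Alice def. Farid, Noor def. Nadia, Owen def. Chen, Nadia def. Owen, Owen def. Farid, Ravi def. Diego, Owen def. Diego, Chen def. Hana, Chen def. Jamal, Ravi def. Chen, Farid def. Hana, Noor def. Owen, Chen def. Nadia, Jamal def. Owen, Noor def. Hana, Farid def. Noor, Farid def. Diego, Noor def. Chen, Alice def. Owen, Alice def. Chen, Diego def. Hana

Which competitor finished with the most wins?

Win totals: Alice 8, Diego 3, Farid 7, Nadia 4, Noor 6, Hana 3, Ravi 3, Chen 3, Owen 4, Jamal 4.
Alice leads with 8 wins (next highest: 7).

Alice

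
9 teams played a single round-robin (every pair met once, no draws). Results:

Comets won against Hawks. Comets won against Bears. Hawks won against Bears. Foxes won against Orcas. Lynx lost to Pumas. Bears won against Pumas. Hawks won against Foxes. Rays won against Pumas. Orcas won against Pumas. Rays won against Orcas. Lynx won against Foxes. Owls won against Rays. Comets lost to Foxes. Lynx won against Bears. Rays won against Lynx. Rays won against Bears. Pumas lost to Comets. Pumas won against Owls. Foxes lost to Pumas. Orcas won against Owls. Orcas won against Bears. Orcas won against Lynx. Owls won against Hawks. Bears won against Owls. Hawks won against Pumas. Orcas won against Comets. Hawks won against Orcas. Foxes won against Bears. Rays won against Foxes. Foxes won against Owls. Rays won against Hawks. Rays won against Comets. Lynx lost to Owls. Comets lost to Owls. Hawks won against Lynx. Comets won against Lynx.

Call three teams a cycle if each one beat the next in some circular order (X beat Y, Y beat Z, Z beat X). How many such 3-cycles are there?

20

Win totals: Foxes 4, Hawks 5, Owls 4, Pumas 3, Lynx 2, Comets 4, Orcas 5, Bears 2, Rays 7.
A team with w wins dominates both others in C(w,2) triples; summing gives 6 + 10 + 6 + 3 + 1 + 6 + 10 + 1 + 21 = 64 transitive triples.
Total triples C(9,3) = 84, so cyclic triples = 84 − 64 = 20.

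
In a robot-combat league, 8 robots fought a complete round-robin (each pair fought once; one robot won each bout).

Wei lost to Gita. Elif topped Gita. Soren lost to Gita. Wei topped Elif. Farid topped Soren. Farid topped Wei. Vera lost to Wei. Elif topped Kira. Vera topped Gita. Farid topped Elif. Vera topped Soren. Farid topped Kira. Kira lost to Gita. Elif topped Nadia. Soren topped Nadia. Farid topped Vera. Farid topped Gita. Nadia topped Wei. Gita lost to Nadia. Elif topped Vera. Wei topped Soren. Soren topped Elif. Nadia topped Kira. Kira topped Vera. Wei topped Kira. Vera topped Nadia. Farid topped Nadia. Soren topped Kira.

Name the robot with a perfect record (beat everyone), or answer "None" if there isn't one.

Farid has 7 wins out of 7 opponents — a perfect record.

Farid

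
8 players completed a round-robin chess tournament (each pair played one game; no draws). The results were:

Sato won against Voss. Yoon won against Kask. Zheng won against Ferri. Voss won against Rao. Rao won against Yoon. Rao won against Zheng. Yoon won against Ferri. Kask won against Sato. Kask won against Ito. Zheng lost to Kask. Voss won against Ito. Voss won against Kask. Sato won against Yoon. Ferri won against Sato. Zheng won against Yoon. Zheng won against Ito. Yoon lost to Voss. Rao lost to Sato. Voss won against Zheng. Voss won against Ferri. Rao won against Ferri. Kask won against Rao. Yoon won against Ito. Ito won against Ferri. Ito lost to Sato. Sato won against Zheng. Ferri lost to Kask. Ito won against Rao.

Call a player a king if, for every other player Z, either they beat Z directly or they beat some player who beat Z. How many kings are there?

Voss reaches everyone (king).
Yoon cannot reach Voss in two steps.
Ito cannot reach Voss, Kask in two steps.
Kask reaches everyone (king).
Sato reaches everyone (king).
Zheng cannot reach Voss in two steps.
Ferri cannot reach Kask in two steps.
Rao cannot reach Voss in two steps.
Kings: Voss, Kask, Sato — 3.

3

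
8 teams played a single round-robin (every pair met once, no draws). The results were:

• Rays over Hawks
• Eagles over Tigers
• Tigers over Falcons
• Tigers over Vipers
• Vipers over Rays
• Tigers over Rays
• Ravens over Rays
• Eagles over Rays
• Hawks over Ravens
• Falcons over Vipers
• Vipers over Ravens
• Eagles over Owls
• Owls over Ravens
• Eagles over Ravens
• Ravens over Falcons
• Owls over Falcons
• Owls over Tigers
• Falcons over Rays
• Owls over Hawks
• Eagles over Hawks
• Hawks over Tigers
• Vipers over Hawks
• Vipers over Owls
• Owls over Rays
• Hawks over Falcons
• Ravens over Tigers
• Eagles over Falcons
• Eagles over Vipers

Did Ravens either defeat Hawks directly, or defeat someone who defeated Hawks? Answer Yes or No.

Yes

Ravens did not beat Hawks directly.
Ravens beat Tigers, Rays, Falcons. Of those, Rays beat Hawks.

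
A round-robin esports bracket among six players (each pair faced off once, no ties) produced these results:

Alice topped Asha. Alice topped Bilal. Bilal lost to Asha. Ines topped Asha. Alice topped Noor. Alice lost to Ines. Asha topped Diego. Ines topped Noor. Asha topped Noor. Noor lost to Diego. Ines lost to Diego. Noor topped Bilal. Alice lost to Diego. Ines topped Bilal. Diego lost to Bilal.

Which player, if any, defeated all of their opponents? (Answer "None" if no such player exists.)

None

Highest win total is Ines with 4 (out of 5 possible).
Ines lost to Diego, so no player went undefeated.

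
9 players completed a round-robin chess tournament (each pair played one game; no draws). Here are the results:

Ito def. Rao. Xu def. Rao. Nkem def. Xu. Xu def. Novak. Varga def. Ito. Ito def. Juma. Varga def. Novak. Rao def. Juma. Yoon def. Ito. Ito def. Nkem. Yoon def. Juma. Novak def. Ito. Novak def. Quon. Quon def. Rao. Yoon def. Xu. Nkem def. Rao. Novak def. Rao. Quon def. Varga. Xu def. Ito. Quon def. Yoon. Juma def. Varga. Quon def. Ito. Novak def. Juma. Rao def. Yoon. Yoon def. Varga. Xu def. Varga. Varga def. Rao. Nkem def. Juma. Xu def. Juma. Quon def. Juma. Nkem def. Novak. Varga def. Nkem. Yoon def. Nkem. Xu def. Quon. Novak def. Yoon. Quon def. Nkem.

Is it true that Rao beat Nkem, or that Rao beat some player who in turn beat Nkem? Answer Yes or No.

Yes

Rao did not beat Nkem directly.
Rao beat Yoon, Juma. Of those, Yoon beat Nkem.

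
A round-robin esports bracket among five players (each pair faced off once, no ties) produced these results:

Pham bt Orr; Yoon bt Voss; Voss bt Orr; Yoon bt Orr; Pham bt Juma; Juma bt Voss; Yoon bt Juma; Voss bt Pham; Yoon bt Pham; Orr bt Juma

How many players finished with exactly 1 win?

2

Win totals: Yoon 4, Voss 2, Juma 1, Pham 2, Orr 1.
Exactly 1: Juma, Orr — 2 players.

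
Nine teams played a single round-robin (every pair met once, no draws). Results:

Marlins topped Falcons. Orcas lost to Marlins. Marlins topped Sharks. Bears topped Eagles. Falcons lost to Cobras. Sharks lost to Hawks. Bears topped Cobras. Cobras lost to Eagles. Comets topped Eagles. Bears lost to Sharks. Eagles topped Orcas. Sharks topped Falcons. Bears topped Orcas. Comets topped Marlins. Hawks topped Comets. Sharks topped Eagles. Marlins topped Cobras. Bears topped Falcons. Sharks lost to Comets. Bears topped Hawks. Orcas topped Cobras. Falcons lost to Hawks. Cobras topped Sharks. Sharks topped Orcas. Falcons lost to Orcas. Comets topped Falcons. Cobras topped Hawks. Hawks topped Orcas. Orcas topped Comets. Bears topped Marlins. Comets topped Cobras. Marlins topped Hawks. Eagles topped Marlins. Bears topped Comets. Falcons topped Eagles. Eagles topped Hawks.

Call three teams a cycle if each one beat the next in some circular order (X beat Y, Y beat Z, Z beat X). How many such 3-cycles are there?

19

Win totals: Marlins 5, Sharks 4, Comets 5, Eagles 4, Bears 7, Hawks 4, Cobras 3, Falcons 1, Orcas 3.
A team with w wins dominates both others in C(w,2) triples; summing gives 10 + 6 + 10 + 6 + 21 + 6 + 3 + 0 + 3 = 65 transitive triples.
Total triples C(9,3) = 84, so cyclic triples = 84 − 65 = 19.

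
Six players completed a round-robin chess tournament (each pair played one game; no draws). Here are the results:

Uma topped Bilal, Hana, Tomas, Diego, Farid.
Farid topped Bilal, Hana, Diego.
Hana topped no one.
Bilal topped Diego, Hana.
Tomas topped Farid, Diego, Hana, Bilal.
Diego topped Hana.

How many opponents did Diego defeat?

Diego's results: beat Hana; lost to Tomas, Uma, Bilal, Farid.
That is 1 win.

1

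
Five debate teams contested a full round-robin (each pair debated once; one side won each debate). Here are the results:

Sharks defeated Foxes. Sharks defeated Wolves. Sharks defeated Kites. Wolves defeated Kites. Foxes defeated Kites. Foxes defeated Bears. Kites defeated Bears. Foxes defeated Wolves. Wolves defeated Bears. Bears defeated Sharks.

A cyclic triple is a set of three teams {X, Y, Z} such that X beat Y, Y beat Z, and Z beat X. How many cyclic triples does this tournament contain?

Win totals: Sharks 3, Foxes 3, Kites 1, Wolves 2, Bears 1.
A team with w wins dominates both others in C(w,2) triples; summing gives 3 + 3 + 0 + 1 + 0 = 7 transitive triples.
Total triples C(5,3) = 10, so cyclic triples = 10 − 7 = 3.

3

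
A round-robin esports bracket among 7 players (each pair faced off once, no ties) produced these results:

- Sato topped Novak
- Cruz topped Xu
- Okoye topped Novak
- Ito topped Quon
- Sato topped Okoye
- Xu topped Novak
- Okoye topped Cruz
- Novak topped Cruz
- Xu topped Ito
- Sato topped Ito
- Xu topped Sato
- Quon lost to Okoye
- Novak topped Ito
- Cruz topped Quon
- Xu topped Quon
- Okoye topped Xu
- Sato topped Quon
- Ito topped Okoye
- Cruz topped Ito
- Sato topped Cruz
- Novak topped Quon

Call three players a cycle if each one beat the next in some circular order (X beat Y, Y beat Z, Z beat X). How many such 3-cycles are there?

Win totals: Cruz 3, Ito 2, Xu 4, Okoye 4, Sato 5, Quon 0, Novak 3.
A player with w wins dominates both others in C(w,2) triples; summing gives 3 + 1 + 6 + 6 + 10 + 0 + 3 = 29 transitive triples.
Total triples C(7,3) = 35, so cyclic triples = 35 − 29 = 6.

6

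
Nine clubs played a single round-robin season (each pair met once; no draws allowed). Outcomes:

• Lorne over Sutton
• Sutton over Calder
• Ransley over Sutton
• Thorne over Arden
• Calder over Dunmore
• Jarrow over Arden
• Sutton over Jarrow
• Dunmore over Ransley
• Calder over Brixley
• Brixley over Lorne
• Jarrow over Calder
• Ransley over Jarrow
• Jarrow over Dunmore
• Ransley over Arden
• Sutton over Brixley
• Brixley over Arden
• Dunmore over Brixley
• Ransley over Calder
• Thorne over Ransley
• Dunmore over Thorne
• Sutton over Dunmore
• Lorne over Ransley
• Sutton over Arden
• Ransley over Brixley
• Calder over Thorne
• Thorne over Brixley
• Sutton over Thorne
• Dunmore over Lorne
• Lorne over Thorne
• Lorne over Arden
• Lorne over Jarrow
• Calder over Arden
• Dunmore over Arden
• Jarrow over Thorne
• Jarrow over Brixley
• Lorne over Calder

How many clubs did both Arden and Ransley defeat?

Arden beat: no one.
Ransley beat: Jarrow, Calder, Sutton, Brixley, Arden.
No one was beaten by both.

0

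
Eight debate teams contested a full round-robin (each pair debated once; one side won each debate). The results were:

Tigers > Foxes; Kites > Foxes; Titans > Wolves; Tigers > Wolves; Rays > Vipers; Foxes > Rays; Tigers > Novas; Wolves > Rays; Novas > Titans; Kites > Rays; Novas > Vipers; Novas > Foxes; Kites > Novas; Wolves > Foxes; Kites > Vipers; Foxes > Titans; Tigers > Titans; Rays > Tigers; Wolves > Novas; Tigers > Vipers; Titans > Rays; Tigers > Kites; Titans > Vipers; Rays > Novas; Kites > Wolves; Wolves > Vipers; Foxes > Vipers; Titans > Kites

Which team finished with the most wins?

Tigers

Win totals: Wolves 4, Kites 5, Titans 4, Novas 3, Vipers 0, Tigers 6, Foxes 3, Rays 3.
Tigers leads with 6 wins (next highest: 5).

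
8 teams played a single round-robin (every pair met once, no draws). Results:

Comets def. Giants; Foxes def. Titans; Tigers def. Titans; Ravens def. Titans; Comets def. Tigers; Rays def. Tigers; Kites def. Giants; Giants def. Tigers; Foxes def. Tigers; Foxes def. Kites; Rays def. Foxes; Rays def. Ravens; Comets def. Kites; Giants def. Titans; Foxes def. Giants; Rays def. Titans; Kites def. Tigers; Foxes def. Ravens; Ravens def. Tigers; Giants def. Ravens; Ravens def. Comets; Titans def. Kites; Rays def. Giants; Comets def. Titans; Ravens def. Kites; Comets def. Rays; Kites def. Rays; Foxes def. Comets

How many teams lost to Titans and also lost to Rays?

Titans beat: Kites.
Rays beat: Ravens, Tigers, Titans, Giants, Foxes.
No one was beaten by both.

0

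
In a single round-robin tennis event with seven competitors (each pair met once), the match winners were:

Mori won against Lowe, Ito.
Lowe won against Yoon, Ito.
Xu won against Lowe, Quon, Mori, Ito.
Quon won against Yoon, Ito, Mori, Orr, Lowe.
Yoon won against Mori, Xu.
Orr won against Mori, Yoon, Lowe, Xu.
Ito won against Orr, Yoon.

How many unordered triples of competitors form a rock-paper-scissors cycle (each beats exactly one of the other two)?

9

Win totals: Ito 2, Quon 5, Mori 2, Orr 4, Lowe 2, Yoon 2, Xu 4.
A competitor with w wins dominates both others in C(w,2) triples; summing gives 1 + 10 + 1 + 6 + 1 + 1 + 6 = 26 transitive triples.
Total triples C(7,3) = 35, so cyclic triples = 35 − 26 = 9.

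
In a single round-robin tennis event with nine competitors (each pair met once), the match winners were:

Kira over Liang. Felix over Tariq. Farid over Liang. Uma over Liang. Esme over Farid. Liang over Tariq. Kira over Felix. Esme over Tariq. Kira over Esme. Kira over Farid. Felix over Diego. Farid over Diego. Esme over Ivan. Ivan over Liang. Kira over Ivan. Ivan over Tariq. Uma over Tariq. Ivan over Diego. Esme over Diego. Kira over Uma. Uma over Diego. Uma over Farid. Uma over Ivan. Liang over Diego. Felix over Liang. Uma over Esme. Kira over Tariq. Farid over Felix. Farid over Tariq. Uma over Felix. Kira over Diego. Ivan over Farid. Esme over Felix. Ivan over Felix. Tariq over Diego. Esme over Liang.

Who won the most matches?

Win totals: Felix 3, Esme 6, Diego 0, Liang 2, Ivan 5, Kira 8, Uma 7, Tariq 1, Farid 4.
Kira leads with 8 wins (next highest: 7).

Kira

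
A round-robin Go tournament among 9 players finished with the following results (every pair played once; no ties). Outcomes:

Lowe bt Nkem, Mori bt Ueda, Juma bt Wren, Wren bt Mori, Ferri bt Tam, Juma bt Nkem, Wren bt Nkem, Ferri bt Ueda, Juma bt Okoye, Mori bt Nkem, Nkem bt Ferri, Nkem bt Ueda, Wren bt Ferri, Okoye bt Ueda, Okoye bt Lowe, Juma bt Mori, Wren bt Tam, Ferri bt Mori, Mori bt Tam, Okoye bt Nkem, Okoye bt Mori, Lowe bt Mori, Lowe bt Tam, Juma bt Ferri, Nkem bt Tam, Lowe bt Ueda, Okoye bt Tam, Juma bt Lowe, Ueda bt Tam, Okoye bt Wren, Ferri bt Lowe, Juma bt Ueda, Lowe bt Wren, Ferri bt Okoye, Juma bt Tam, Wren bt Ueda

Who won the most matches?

Win totals: Ueda 1, Tam 0, Okoye 6, Lowe 5, Juma 8, Wren 5, Mori 3, Nkem 3, Ferri 5.
Juma leads with 8 wins (next highest: 6).

Juma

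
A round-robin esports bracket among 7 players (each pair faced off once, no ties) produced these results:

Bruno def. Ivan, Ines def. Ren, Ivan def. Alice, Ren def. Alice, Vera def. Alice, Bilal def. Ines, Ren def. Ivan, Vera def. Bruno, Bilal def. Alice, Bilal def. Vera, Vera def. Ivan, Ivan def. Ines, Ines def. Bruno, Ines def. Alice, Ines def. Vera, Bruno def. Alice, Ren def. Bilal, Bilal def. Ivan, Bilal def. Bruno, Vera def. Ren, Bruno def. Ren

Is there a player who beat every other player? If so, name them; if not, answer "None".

Highest win total is Bilal with 5 (out of 6 possible).
Bilal lost to Ren, so no player went undefeated.

None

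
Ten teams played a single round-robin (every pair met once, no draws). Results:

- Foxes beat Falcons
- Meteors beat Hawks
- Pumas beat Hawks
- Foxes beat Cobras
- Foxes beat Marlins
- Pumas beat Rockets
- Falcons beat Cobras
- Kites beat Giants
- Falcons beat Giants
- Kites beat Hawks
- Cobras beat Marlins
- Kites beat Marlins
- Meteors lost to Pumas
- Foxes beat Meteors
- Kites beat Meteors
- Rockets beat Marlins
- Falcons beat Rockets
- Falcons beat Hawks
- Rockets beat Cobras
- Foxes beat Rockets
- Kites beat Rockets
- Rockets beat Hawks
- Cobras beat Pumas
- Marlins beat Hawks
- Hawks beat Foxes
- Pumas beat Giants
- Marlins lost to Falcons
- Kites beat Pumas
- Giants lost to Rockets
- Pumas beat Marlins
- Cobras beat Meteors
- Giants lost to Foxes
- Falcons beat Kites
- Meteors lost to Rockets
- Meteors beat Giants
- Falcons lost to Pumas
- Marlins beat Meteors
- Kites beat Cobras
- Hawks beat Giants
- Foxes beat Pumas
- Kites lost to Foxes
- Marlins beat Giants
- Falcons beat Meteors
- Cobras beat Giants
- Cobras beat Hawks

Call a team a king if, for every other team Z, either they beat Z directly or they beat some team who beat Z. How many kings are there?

Foxes reaches everyone (king).
Meteors cannot reach Pumas, Cobras, Kites, Marlins, Rockets, Falcons in two steps.
Pumas reaches everyone (king).
Cobras cannot reach Kites in two steps.
Kites reaches everyone (king).
Marlins cannot reach Pumas, Cobras, Kites, Rockets, Falcons in two steps.
Rockets cannot reach Kites, Falcons in two steps.
Falcons reaches everyone (king).
Giants cannot reach Foxes, Meteors, Pumas, Cobras, Kites, Marlins, Rockets, Falcons, Hawks in two steps.
Hawks reaches everyone (king).
Kings: Foxes, Pumas, Kites, Falcons, Hawks — 5.

5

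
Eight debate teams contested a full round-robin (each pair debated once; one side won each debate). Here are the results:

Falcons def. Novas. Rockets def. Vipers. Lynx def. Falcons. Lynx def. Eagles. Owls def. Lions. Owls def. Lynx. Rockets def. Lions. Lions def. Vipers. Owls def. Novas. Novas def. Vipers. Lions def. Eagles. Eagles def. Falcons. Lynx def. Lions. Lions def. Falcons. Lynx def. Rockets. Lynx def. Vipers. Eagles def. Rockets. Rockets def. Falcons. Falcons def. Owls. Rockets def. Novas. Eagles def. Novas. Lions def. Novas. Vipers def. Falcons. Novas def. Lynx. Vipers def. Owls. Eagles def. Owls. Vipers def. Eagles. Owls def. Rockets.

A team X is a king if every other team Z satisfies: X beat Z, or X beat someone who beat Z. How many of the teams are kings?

7

Eagles reaches everyone (king).
Owls reaches everyone (king).
Lynx reaches everyone (king).
Vipers reaches everyone (king).
Novas reaches everyone (king).
Rockets reaches everyone (king).
Lions reaches everyone (king).
Falcons cannot reach Eagles in two steps.
Kings: Eagles, Owls, Lynx, Vipers, Novas, Rockets, Lions — 7.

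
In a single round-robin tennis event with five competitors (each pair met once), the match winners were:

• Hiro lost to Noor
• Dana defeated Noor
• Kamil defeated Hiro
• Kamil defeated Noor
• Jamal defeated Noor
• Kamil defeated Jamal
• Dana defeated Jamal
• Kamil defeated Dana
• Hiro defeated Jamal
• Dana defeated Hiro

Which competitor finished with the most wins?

Win totals: Noor 1, Hiro 1, Dana 3, Jamal 1, Kamil 4.
Kamil leads with 4 wins (next highest: 3).

Kamil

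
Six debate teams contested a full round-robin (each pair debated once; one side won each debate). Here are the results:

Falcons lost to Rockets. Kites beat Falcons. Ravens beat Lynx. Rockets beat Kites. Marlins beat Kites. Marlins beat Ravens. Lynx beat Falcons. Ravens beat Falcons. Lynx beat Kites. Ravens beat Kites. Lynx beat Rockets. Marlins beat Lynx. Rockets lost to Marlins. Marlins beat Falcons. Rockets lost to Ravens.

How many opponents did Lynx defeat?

Lynx's results: beat Rockets, Kites, Falcons; lost to Ravens, Marlins.
That is 3 wins.

3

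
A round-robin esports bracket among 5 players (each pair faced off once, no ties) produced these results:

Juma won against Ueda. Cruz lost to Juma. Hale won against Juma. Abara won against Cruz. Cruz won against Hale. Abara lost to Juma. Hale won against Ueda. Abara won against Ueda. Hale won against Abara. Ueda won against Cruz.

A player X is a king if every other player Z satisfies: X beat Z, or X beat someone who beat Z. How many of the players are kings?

3

Abara cannot reach Juma in two steps.
Juma reaches everyone (king).
Ueda cannot reach Abara, Juma in two steps.
Cruz reaches everyone (king).
Hale reaches everyone (king).
Kings: Juma, Cruz, Hale — 3.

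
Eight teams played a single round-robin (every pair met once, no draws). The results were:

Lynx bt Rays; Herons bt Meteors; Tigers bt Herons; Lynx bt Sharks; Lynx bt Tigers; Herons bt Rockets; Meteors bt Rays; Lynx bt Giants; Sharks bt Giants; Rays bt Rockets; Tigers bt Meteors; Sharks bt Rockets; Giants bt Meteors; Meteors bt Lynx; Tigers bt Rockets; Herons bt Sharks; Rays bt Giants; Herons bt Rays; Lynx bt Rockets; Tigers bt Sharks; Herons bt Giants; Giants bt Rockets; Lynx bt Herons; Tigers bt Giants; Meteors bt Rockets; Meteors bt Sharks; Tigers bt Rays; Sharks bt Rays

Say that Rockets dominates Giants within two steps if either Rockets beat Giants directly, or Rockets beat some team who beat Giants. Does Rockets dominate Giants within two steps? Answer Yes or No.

No

Rockets did not beat Giants directly.
Rockets beat no one, so there is no intermediate team.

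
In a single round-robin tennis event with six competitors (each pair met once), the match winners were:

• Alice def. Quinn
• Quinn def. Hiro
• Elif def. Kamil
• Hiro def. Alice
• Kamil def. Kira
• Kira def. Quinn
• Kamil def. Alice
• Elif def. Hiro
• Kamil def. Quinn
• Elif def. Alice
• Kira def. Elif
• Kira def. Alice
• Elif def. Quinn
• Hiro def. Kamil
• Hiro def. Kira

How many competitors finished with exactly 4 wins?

Win totals: Kamil 3, Alice 1, Kira 3, Elif 4, Quinn 1, Hiro 3.
Exactly 4: Elif — 1 competitor.

1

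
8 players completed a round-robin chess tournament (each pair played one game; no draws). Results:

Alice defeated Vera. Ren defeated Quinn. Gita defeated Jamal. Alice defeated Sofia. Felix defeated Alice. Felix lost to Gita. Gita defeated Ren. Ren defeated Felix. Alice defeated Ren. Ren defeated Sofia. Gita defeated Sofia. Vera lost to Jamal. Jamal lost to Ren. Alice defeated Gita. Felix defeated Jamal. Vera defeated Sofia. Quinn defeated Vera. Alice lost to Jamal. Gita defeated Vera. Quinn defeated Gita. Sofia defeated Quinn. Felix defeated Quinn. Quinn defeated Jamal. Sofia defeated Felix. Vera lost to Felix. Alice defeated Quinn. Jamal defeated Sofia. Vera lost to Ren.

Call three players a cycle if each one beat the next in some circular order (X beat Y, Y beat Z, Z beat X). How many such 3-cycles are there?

13

Win totals: Felix 4, Sofia 2, Ren 5, Gita 5, Alice 5, Vera 1, Jamal 3, Quinn 3.
A player with w wins dominates both others in C(w,2) triples; summing gives 6 + 1 + 10 + 10 + 10 + 0 + 3 + 3 = 43 transitive triples.
Total triples C(8,3) = 56, so cyclic triples = 56 − 43 = 13.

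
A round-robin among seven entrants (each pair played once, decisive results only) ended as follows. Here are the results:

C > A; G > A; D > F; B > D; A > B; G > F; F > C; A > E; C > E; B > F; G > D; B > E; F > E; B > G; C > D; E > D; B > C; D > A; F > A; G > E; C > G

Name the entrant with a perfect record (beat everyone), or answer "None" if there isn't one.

None

Highest win total is B with 5 (out of 6 possible).
B lost to A, so no entrant went undefeated.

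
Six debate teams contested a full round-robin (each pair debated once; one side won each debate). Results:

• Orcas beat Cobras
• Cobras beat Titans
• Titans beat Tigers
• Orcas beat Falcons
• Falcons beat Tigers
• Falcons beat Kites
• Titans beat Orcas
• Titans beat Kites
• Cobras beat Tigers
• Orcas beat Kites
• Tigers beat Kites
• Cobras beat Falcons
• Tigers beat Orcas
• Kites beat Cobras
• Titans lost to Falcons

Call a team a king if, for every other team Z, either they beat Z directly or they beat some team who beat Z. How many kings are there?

Orcas reaches everyone (king).
Cobras reaches everyone (king).
Kites cannot reach Orcas in two steps.
Titans reaches everyone (king).
Falcons reaches everyone (king).
Tigers cannot reach Titans in two steps.
Kings: Orcas, Cobras, Titans, Falcons — 4.

4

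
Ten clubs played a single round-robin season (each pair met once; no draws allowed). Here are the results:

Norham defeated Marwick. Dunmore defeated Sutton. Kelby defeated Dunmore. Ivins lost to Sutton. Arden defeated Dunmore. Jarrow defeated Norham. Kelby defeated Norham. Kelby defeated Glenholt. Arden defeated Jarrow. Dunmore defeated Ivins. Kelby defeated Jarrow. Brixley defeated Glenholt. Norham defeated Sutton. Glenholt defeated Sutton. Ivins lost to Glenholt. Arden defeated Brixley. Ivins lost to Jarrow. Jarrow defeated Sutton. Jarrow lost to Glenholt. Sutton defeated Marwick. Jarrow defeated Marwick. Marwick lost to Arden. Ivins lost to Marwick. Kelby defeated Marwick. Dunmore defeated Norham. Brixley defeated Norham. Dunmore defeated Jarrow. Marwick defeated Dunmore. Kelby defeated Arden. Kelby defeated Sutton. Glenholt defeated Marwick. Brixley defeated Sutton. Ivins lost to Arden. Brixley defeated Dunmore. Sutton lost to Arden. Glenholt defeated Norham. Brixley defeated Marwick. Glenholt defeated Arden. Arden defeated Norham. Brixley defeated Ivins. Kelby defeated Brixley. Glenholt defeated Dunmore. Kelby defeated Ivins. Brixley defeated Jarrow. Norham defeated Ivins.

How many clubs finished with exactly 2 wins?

Win totals: Norham 3, Ivins 0, Brixley 7, Dunmore 4, Sutton 2, Glenholt 7, Jarrow 4, Kelby 9, Arden 7, Marwick 2.
Exactly 2: Sutton, Marwick — 2 clubs.

2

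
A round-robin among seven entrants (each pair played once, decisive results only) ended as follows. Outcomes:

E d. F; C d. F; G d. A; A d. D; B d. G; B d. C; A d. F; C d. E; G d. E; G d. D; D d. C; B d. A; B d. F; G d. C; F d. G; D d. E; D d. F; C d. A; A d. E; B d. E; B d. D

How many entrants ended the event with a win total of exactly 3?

Win totals: A 3, B 6, C 3, D 3, E 1, F 1, G 4.
Exactly 3: A, C, D — 3 entrants.

3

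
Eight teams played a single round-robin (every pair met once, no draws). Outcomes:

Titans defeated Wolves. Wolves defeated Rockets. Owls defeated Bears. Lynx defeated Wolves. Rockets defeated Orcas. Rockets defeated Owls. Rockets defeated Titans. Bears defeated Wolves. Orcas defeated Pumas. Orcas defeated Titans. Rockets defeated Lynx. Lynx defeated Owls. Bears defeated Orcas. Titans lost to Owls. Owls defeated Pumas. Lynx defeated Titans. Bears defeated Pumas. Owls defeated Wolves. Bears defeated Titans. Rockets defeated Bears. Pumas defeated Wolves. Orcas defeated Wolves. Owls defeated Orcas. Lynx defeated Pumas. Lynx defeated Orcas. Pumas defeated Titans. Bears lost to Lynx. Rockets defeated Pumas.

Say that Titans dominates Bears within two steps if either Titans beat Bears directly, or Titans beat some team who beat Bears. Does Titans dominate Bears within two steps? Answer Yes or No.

No

Titans did not beat Bears directly.
Titans beat Wolves, but each of them lost to Bears. No two-step path.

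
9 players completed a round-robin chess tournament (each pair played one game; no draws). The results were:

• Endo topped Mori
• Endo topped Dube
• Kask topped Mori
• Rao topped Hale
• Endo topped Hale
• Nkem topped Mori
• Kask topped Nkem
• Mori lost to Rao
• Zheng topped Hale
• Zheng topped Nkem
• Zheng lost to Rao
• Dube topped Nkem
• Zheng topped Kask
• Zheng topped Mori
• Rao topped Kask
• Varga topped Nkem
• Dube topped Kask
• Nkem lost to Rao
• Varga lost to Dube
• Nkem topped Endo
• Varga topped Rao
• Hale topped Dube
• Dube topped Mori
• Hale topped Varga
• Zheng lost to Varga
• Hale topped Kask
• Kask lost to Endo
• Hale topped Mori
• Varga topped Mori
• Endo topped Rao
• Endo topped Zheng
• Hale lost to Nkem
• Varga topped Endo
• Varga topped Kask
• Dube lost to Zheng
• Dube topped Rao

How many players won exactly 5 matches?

3

Win totals: Hale 4, Endo 6, Nkem 3, Rao 5, Mori 0, Dube 5, Zheng 5, Varga 6, Kask 2.
Exactly 5: Rao, Dube, Zheng — 3 players.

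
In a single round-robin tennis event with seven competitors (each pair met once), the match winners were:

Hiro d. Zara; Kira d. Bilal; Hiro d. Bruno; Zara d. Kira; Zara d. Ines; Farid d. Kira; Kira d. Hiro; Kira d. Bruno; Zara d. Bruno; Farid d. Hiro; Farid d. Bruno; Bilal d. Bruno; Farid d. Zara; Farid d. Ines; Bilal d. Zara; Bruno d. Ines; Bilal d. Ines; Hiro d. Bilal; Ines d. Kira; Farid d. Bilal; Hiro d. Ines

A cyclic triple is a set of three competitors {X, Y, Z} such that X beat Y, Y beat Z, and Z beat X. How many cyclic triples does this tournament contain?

5

Win totals: Zara 3, Farid 6, Kira 3, Bilal 3, Ines 1, Hiro 4, Bruno 1.
A competitor with w wins dominates both others in C(w,2) triples; summing gives 3 + 15 + 3 + 3 + 0 + 6 + 0 = 30 transitive triples.
Total triples C(7,3) = 35, so cyclic triples = 35 − 30 = 5.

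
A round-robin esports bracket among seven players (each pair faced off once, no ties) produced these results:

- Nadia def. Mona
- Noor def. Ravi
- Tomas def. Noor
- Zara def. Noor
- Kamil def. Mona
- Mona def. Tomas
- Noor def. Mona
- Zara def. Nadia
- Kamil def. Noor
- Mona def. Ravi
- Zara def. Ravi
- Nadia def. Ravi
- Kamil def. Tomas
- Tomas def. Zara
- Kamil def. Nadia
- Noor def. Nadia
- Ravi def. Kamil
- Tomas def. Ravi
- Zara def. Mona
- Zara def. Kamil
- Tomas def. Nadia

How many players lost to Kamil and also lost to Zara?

3

Kamil beat: Mona, Noor, Nadia, Tomas.
Zara beat: Mona, Noor, Ravi, Nadia, Kamil.
Both beat: Mona, Noor, Nadia — 3.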